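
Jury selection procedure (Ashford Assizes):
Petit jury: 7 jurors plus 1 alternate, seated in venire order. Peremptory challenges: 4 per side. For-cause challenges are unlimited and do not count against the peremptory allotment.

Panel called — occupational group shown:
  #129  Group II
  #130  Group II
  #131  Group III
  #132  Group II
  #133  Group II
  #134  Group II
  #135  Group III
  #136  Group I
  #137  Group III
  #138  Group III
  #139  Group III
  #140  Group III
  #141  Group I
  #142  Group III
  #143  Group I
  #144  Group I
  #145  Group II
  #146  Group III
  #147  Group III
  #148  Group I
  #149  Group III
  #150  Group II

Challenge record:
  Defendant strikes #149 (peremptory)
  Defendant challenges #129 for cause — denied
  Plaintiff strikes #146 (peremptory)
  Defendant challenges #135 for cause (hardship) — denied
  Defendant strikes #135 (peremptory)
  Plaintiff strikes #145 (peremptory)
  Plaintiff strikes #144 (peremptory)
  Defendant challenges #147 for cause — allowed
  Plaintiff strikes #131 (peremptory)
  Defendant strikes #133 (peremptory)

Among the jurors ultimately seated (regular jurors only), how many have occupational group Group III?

2

Removed: #131, #133, #135, #144, #145, #146, #147, #149.
Seated jurors 1–7: #129, #130, #132, #134, #136, #137, #138 (alternates #139 not counted).
Of those, in Group III: #137, #138 → 2.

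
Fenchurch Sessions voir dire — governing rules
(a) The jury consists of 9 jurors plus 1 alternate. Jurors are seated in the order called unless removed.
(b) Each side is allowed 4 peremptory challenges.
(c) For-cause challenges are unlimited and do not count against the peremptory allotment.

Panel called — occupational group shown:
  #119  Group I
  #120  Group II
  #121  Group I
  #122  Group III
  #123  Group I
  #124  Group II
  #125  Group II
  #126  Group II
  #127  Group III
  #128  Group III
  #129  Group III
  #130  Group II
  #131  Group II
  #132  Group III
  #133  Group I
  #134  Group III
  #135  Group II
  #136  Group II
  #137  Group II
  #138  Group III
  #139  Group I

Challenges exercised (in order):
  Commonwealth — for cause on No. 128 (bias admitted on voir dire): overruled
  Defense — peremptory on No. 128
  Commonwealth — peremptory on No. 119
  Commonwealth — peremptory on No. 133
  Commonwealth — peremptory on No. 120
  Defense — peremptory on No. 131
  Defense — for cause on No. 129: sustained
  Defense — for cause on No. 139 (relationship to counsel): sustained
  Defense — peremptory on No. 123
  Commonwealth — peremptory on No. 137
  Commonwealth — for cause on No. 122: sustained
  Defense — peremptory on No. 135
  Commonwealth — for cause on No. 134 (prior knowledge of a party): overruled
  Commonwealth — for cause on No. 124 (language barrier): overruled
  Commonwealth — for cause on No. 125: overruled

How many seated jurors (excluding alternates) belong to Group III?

Removed: #119, #120, #122, #123, #128, #129, #131, #133, #135, #137, #139.
Seated jurors 1–9: #121, #124, #125, #126, #127, #130, #132, #134, #136 (alternates #138 not counted).
Of those, in Group III: #127, #132, #134 → 3.

3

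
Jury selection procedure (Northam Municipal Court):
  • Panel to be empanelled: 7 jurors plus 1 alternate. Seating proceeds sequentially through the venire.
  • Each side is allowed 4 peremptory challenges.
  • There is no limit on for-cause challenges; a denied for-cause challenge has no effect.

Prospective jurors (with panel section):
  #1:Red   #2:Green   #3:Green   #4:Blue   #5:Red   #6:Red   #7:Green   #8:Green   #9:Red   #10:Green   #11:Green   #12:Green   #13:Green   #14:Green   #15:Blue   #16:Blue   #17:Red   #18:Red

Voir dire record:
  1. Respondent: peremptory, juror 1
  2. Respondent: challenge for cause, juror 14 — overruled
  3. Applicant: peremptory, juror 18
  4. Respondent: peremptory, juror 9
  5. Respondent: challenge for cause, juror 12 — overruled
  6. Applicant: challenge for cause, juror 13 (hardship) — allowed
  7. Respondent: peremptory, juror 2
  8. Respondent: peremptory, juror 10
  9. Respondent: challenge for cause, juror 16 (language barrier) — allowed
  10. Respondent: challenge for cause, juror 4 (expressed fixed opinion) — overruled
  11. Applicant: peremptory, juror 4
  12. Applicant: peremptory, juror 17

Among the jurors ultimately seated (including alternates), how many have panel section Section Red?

Removed: #1, #2, #4, #9, #10, #13, #16, #17, #18.
Seated (8 incl. alternates): #3, #5, #6, #7, #8, #11, #12, #14.
Of those, in Section Red: #5, #6 → 2.

2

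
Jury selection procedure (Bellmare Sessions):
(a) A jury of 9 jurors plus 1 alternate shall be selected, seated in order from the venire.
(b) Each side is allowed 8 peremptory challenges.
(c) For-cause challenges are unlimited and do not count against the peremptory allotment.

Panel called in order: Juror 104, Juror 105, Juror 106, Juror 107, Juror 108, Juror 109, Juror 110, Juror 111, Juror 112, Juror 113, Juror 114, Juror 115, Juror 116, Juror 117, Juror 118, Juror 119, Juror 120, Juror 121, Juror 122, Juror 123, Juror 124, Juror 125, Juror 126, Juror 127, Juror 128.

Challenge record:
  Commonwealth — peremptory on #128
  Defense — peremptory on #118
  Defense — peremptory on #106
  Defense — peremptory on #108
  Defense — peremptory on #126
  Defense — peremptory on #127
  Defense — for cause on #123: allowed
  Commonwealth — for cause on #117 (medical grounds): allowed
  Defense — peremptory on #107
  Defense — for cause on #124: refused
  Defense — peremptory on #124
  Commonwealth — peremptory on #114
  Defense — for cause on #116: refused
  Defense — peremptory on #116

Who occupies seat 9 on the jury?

119

Removed: #106, #107, #108, #114, #116, #117, #118, #123, #124, #126, #127, #128.
Seating in order: seats 1–9 → #104, #105, #109, #110, #111, #112, #113, #115, #119; alternates → #120.
So seat 9 is #119.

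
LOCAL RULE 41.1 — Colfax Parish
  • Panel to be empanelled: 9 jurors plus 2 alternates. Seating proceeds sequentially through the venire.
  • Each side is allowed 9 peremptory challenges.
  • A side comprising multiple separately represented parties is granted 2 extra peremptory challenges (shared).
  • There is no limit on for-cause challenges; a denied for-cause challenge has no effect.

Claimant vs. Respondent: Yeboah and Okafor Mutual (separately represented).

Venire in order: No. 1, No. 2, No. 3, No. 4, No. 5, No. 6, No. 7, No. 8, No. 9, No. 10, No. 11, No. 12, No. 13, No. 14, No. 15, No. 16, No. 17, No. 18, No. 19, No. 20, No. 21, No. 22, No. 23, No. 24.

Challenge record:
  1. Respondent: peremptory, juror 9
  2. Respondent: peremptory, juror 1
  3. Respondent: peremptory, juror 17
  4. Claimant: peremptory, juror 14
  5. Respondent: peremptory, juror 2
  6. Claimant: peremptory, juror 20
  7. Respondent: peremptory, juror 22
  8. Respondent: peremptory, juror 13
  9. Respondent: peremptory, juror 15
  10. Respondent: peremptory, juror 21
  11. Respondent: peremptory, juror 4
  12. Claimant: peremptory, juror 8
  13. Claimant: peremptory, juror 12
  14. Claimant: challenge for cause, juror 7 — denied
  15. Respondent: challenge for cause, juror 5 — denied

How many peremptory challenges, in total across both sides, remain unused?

7

Claimant allotment: 9. Respondent allotment: 9 base + 2 multi-party = 11.
Claimant peremptories used: #14, #20, #8, #12 — 4 (the for-cause on #7 doesn't count).
Respondent peremptories used: #9, #1, #17, #2, #22, #13, #15, #21, #4 — 9 (the for-cause on #5 doesn't count).
Remaining: (9 − 4) + (11 − 9) = 7.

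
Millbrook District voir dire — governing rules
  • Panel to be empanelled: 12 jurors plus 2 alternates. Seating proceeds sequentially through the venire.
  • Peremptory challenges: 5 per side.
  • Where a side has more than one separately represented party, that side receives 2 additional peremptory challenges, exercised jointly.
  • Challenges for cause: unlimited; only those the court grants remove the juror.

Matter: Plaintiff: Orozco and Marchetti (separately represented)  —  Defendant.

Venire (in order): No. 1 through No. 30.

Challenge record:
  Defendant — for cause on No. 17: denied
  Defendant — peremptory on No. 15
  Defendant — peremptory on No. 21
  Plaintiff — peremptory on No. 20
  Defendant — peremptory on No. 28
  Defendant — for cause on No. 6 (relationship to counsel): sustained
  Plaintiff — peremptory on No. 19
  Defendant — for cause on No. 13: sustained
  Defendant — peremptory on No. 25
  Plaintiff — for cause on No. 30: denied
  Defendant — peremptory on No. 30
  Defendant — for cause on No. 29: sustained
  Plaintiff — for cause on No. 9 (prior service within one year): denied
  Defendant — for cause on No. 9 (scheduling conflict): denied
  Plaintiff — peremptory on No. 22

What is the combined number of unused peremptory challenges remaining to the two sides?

4

Plaintiff allotment: 5 base + 2 multi-party = 7. Defendant allotment: 5.
Plaintiff peremptories used: #20, #19, #22 — 3 (for-cause on #30, #9 don't count).
Defendant peremptories used: #15, #21, #28, #25, #30 — 5 (for-cause on #17, #6, #13, #29, #9 don't count).
Remaining: (7 − 3) + (5 − 5) = 4.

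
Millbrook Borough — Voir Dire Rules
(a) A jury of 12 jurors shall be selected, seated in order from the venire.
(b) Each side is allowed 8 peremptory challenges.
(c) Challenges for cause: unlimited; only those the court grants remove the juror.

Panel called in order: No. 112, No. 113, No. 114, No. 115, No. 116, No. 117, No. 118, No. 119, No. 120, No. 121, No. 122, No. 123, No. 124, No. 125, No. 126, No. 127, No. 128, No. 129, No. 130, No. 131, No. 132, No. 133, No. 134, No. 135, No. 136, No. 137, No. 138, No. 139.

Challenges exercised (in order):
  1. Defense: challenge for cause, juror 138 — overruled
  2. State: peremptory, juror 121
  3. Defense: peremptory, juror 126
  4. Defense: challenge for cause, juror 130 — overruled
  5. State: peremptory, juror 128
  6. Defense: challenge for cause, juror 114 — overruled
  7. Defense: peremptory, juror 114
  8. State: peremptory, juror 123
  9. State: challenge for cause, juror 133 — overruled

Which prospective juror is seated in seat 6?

Removed: #114, #121, #123, #126, #128. (#130, #133, #138 stay — for-cause denied.)
Seating in order: seats 1–12 → #112, #113, #115, #116, #117, #118, #119, #120, #122, #124, #125, #127.
So seat 6 is #118.

118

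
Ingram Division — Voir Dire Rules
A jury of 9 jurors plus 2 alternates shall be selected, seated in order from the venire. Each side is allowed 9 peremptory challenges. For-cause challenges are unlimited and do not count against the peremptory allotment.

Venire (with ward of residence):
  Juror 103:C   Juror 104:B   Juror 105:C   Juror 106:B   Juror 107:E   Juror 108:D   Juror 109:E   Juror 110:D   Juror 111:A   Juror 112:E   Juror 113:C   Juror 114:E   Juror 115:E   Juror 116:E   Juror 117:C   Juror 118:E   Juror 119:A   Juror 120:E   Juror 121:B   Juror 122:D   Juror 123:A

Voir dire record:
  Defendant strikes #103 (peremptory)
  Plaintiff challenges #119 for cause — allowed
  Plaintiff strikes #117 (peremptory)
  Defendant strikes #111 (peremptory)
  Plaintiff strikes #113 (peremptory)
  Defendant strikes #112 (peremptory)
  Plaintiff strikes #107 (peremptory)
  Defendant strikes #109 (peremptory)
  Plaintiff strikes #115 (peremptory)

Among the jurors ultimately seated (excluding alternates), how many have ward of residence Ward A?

Removed: #103, #107, #109, #111, #112, #113, #115, #117, #119.
Seated jurors 1–9: #104, #105, #106, #108, #110, #114, #116, #118, #120 (alternates #121, #122 not counted).
None of those are in Ward A → 0.

0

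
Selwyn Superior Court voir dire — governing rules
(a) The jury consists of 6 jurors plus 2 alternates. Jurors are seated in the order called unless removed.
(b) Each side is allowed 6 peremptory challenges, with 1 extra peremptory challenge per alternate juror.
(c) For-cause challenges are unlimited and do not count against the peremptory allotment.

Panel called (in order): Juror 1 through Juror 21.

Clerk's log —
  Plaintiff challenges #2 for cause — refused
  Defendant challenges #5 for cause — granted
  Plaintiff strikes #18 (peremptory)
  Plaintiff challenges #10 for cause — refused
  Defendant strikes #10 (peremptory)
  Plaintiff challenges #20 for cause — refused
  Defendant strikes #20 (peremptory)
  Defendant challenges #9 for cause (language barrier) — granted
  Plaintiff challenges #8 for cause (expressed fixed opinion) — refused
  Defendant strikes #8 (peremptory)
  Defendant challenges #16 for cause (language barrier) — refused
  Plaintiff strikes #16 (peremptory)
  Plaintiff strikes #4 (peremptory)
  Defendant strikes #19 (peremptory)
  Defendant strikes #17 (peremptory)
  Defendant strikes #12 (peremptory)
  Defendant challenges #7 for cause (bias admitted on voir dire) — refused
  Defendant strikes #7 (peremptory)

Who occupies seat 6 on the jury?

Removed: #4, #5, #7, #8, #9, #10, #12, #16, #17, #18, #19, #20. (#2 stays — for-cause denied.)
Seating in order: seats 1–6 → #1, #2, #3, #6, #11, #13; alternates → #14, #15.
So seat 6 is #13.

13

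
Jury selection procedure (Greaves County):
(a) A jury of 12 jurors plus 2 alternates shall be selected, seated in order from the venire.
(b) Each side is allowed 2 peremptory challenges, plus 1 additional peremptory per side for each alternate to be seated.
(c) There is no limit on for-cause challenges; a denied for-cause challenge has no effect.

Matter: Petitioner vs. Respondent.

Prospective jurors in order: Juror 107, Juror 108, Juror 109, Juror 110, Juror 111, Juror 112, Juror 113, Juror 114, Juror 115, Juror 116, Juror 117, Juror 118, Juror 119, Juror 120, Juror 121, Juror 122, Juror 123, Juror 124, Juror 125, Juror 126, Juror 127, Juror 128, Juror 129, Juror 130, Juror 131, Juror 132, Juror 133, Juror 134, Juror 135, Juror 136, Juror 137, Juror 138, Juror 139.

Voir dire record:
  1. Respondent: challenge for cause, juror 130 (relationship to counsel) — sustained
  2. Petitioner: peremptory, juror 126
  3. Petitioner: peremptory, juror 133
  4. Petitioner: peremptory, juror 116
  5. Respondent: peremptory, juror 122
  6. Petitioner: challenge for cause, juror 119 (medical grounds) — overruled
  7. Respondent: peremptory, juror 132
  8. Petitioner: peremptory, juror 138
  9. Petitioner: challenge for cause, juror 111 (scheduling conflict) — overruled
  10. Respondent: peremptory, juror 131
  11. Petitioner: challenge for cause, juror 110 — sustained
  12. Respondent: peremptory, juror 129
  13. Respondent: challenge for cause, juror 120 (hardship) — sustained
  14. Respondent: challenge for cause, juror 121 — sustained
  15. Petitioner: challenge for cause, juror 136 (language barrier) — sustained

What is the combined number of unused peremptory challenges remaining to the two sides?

0

Petitioner allotment: 2 base + 1 × 2 alternates = 4. Respondent allotment: 2 base + 1 × 2 alternates = 4.
Petitioner peremptories used: #126, #133, #116, #138 — 4 (for-cause on #119, #111, #110, #136 don't count).
Respondent peremptories used: #122, #132, #131, #129 — 4 (for-cause on #130, #120, #121 don't count).
Remaining: (4 − 4) + (4 − 4) = 0.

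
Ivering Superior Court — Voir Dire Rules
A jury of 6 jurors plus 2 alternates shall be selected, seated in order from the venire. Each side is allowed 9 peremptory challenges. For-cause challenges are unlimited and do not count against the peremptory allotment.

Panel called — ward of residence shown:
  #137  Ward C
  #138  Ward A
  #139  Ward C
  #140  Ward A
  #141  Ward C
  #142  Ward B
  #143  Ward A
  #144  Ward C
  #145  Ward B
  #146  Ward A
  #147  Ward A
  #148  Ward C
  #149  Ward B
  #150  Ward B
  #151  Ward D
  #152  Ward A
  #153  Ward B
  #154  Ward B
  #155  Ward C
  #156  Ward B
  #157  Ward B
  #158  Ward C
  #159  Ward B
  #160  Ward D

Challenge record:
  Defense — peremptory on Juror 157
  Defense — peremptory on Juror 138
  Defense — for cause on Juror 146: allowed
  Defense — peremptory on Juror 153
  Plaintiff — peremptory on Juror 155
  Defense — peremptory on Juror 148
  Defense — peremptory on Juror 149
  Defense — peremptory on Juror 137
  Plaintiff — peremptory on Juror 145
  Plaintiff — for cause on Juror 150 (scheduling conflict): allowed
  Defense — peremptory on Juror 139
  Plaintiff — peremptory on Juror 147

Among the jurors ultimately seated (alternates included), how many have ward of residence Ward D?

1

Removed: #137, #138, #139, #145, #146, #147, #148, #149, #150, #153, #155, #157.
Seated (8 incl. alternates): #140, #141, #142, #143, #144, #151, #152, #154.
Of those, in Ward D: #151 → 1.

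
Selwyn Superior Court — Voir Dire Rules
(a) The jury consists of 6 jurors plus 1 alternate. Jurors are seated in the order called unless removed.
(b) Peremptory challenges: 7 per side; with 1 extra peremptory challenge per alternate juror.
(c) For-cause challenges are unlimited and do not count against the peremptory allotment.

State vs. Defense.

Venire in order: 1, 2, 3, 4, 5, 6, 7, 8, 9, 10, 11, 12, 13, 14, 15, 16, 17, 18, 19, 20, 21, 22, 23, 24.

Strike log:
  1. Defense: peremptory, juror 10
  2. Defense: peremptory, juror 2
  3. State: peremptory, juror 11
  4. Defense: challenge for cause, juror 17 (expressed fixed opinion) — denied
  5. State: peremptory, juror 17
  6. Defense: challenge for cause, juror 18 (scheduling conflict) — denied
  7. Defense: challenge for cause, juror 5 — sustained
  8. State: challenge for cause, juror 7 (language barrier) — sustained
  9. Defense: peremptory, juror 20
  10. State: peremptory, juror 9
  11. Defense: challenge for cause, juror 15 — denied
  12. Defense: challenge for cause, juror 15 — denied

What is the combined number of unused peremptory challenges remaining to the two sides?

State allotment: 7 base + 1 × 1 alternate = 8. Defense allotment: 7 base + 1 × 1 alternate = 8.
State peremptories used: #11, #17, #9 — 3 (the for-cause on #7 doesn't count).
Defense peremptories used: #10, #2, #20 — 3 (for-cause on #17, #18, #5, #15, #15 don't count).
Remaining: (8 − 3) + (8 − 3) = 10.

10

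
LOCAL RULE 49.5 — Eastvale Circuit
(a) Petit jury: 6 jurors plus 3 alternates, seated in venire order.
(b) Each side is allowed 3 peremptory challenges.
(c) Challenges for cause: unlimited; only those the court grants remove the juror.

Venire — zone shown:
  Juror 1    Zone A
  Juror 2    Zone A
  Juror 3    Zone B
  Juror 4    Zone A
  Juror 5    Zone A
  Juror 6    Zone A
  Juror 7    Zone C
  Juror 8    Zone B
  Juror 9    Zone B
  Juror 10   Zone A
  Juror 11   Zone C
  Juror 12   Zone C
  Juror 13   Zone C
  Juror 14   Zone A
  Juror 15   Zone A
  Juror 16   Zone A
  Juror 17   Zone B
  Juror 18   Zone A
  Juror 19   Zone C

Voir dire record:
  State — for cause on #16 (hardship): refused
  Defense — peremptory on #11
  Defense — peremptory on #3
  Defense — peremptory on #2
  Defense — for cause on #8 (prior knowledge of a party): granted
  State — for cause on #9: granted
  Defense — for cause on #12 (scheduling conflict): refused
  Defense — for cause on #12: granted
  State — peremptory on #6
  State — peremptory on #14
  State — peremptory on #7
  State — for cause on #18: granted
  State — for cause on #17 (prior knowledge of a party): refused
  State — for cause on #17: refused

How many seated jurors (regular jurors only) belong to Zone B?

0

Removed: #2, #3, #6, #7, #8, #9, #11, #12, #14, #18.
Seated jurors 1–6: #1, #4, #5, #10, #13, #15 (alternates #16, #17, #19 not counted).
None of those are in Zone B → 0.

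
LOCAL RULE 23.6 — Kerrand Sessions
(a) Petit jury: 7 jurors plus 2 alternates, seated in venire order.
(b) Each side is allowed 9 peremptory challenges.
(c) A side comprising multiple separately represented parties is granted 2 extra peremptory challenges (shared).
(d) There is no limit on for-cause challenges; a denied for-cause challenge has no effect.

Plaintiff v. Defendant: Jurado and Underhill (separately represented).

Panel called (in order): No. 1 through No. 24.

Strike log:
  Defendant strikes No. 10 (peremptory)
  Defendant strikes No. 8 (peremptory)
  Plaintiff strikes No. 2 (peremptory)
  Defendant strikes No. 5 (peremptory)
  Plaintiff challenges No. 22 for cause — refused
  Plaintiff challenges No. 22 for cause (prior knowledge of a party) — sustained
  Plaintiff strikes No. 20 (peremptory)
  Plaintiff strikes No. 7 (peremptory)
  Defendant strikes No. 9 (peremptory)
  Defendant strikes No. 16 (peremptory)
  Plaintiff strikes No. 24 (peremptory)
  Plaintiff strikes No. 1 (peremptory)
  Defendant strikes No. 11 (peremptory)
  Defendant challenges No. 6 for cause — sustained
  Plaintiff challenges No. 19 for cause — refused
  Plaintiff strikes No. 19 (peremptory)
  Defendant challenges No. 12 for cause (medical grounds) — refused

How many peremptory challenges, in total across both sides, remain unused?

Plaintiff allotment: 9. Defendant allotment: 9 base + 2 multi-party = 11.
Plaintiff peremptories used: #2, #20, #7, #24, #1, #19 — 6 (for-cause on #22, #22, #19 don't count).
Defendant peremptories used: #10, #8, #5, #9, #16, #11 — 6 (for-cause on #6, #12 don't count).
Remaining: (9 − 6) + (11 − 6) = 8.

8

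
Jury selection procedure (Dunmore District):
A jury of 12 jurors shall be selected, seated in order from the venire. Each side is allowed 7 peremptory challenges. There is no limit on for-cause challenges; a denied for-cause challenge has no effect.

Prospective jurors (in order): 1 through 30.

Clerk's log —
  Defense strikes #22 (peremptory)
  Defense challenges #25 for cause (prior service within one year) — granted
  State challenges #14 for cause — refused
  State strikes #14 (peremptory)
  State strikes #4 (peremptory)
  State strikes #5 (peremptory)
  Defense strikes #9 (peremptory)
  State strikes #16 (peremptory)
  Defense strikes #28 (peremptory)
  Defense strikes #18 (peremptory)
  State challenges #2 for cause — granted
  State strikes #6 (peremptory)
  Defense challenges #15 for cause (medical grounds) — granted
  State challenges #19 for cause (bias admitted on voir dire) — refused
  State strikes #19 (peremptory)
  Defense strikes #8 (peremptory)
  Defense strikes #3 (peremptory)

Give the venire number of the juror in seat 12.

26

Removed: #2, #3, #4, #5, #6, #8, #9, #14, #15, #16, #18, #19, #22, #25, #28.
Seating in order: seats 1–12 → #1, #7, #10, #11, #12, #13, #17, #20, #21, #23, #24, #26.
So seat 12 is #26.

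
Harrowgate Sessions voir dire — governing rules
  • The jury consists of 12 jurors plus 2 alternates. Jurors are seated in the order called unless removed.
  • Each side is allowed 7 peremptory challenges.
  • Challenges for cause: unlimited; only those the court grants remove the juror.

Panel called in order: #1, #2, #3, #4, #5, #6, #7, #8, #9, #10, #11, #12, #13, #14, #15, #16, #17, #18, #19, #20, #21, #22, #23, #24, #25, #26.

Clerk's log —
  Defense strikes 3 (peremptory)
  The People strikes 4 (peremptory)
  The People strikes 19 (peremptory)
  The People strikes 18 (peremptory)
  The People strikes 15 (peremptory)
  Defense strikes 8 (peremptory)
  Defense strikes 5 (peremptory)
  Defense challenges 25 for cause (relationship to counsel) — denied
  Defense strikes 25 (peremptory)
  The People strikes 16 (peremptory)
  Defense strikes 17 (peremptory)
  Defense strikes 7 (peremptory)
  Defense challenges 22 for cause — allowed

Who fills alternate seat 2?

Removed: #3, #4, #5, #7, #8, #15, #16, #17, #18, #19, #22, #25.
Filling seats in venire order through position 14: #1, #2, #6, #9, #10, #11, #12, #13, #14, #20, #21, #23, #24, #26.
So alternate 2 is #26.

26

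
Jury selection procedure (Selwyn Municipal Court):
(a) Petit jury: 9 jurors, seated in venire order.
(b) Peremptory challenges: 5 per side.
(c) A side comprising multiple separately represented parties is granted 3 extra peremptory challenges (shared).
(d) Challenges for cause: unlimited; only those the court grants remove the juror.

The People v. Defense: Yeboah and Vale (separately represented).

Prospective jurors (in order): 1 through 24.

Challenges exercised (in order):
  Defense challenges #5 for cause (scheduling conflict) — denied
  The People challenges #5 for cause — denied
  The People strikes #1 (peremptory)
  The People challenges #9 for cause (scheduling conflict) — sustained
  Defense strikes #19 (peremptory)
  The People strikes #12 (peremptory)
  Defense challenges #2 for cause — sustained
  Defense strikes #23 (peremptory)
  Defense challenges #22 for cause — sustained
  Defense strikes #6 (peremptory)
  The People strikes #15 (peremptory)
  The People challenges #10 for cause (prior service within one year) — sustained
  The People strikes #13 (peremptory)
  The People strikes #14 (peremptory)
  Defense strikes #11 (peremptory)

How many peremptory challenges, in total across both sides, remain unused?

4

The People allotment: 5. Defense allotment: 5 base + 3 multi-party = 8.
The People peremptories used: #1, #12, #15, #13, #14 — 5 (for-cause on #5, #9, #10 don't count).
Defense peremptories used: #19, #23, #6, #11 — 4 (for-cause on #5, #2, #22 don't count).
Remaining: (5 − 5) + (8 − 4) = 4.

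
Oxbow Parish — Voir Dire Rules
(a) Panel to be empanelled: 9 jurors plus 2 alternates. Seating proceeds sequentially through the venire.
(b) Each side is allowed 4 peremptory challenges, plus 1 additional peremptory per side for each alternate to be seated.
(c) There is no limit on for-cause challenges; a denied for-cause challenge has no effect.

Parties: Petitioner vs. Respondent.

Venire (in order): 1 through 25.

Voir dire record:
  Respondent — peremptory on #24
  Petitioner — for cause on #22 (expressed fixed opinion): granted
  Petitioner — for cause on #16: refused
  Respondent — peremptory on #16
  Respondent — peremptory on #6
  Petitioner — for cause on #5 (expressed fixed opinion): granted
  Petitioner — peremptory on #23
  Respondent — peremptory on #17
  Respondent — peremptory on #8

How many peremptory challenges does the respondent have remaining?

Respondent allotment: 4 base + 1 × 2 alternates = 6.
Respondent peremptories used: #24, #16, #6, #17, #8 — 5.
Remaining: 6 − 5 = 1.

1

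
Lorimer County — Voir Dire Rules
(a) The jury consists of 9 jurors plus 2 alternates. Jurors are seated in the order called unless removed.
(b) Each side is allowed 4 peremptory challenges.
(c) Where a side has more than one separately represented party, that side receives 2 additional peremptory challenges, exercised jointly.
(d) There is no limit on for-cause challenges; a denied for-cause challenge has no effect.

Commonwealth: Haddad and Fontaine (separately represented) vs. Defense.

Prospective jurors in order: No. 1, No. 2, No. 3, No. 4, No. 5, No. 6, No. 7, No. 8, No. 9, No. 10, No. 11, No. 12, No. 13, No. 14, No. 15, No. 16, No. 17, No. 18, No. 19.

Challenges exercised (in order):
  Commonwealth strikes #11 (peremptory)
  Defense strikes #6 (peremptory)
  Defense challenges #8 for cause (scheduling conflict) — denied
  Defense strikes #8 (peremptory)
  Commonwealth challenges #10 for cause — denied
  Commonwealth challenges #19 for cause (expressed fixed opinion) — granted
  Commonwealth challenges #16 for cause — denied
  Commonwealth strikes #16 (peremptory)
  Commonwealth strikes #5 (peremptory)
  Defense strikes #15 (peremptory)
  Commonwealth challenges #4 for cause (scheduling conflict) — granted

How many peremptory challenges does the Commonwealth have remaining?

Commonwealth allotment: 4 base + 2 multi-party = 6.
Commonwealth peremptories used: #11, #16, #5 — 3 (for-cause on #10, #19, #16, #4 don't count).
Remaining: 6 − 3 = 3.

3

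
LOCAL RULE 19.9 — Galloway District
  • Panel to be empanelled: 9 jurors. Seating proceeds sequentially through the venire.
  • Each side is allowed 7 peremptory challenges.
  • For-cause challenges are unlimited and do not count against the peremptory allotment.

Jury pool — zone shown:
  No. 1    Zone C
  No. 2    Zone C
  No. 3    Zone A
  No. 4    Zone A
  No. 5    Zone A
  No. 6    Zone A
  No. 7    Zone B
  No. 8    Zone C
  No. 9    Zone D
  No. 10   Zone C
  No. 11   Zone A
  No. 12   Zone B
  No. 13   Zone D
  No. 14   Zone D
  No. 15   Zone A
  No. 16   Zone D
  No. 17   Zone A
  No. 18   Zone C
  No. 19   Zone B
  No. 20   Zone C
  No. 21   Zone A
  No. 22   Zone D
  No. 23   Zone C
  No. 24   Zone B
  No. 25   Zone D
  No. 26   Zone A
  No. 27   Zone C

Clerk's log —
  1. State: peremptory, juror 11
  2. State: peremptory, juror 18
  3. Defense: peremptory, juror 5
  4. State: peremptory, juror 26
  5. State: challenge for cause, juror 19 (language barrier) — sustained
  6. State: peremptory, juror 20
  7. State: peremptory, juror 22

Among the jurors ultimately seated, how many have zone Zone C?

4

Removed: #5, #11, #18, #19, #20, #22, #26.
Seated jurors 1–9: #1, #2, #3, #4, #6, #7, #8, #9, #10.
Of those, in Zone C: #1, #2, #8, #10 → 4.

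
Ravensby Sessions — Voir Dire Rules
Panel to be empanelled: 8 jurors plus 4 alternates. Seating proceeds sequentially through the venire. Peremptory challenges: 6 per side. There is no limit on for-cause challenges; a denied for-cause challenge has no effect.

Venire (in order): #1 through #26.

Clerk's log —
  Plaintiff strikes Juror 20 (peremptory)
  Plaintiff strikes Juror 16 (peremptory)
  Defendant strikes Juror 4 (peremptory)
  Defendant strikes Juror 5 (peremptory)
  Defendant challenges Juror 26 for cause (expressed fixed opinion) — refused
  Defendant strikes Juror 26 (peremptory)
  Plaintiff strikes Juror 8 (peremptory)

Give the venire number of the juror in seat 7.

Removed: #4, #5, #8, #16, #20, #26.
Seating in order: seats 1–8 → #1, #2, #3, #6, #7, #9, #10, #11; alternates → #12, #13, #14, #15.
So seat 7 is #10.

10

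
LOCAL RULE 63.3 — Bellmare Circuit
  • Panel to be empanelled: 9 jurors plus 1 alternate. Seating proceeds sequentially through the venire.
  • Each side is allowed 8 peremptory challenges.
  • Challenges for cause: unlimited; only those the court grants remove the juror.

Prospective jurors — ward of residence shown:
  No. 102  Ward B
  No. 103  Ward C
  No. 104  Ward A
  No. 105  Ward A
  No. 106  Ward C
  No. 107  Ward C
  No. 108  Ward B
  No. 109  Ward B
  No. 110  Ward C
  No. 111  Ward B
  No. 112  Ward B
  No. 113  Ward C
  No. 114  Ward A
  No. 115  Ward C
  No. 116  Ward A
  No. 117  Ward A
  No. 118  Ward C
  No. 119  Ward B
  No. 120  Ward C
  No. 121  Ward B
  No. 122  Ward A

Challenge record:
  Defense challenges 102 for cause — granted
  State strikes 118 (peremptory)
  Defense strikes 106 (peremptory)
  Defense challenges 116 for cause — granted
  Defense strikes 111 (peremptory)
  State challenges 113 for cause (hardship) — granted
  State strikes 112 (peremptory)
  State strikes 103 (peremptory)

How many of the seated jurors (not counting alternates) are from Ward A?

4

Removed: #102, #103, #106, #111, #112, #113, #116, #118.
Seated jurors 1–9: #104, #105, #107, #108, #109, #110, #114, #115, #117 (alternates #119 not counted).
Of those, in Ward A: #104, #105, #114, #117 → 4.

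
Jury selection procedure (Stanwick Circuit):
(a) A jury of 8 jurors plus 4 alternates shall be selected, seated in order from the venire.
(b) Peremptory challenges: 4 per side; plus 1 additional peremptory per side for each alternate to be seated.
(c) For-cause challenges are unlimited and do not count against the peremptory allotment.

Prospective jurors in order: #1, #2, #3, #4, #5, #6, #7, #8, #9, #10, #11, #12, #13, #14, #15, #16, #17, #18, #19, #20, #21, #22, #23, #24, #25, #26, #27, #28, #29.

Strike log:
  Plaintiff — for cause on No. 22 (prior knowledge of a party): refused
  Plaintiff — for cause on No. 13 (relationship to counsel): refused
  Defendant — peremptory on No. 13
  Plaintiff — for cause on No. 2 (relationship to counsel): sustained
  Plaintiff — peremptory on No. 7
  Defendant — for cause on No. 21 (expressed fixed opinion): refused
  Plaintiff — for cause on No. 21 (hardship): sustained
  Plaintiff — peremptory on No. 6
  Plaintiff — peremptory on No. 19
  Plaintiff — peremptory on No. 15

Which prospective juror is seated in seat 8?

11

Removed: #2, #6, #7, #13, #15, #19, #21. (#22 stays — for-cause denied.)
Filling seats in venire order through position 8: #1, #3, #4, #5, #8, #9, #10, #11.
So seat 8 is #11.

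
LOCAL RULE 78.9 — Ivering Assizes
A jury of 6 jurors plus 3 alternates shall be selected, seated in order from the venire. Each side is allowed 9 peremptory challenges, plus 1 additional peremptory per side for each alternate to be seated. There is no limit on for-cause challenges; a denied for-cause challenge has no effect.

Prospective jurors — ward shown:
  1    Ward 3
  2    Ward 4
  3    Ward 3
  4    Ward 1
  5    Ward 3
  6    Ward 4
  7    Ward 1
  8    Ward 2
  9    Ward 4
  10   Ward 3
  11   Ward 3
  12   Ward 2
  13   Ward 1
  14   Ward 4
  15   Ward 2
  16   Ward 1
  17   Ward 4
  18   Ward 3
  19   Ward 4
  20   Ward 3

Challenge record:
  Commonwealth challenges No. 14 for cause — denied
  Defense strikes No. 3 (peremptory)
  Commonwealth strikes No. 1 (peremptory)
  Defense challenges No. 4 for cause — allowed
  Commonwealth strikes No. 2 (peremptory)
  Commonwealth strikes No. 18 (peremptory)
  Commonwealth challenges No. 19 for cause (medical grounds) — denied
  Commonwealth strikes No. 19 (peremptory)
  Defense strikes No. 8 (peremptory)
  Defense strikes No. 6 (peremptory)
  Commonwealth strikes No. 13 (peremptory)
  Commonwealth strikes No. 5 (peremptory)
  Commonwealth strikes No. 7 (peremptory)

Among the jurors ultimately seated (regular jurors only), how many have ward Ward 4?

Removed: #1, #2, #3, #4, #5, #6, #7, #8, #13, #18, #19.
Seated jurors 1–6: #9, #10, #11, #12, #14, #15 (alternates #16, #17, #20 not counted).
Of those, in Ward 4: #9, #14 → 2.

2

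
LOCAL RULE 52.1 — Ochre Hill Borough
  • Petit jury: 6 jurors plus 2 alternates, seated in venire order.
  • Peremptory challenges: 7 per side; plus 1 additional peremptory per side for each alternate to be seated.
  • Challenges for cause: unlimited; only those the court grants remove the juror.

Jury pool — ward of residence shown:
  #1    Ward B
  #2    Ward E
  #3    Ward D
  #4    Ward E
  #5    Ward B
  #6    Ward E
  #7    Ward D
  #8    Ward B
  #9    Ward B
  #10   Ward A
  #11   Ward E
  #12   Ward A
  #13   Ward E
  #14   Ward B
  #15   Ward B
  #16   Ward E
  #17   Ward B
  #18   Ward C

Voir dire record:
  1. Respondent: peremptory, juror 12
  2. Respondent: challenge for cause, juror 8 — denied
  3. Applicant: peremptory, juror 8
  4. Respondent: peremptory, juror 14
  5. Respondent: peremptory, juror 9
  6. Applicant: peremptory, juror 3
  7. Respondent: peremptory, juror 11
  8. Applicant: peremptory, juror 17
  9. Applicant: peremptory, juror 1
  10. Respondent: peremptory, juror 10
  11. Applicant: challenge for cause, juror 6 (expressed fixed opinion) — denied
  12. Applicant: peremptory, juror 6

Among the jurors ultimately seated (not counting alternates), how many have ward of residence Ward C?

Removed: #1, #3, #6, #8, #9, #10, #11, #12, #14, #17.
Seated jurors 1–6: #2, #4, #5, #7, #13, #15 (alternates #16, #18 not counted).
None of those are in Ward C → 0.

0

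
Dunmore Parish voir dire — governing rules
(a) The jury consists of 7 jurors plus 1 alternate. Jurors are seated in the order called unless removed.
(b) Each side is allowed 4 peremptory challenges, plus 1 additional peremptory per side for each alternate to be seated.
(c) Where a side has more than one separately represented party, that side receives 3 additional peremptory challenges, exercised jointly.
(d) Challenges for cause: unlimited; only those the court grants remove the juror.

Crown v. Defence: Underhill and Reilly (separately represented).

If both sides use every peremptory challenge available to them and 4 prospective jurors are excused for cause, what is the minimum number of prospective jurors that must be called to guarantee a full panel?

Seats to fill: 7 + 1 alternates = 8.
Peremptories — Crown: 4 + 1×1 = 5; Defence: 4 + 1×1 + 3 = 8; total 13.
For-cause removals: 4.
Minimum venire: 8 + 13 + 4 = 25.

25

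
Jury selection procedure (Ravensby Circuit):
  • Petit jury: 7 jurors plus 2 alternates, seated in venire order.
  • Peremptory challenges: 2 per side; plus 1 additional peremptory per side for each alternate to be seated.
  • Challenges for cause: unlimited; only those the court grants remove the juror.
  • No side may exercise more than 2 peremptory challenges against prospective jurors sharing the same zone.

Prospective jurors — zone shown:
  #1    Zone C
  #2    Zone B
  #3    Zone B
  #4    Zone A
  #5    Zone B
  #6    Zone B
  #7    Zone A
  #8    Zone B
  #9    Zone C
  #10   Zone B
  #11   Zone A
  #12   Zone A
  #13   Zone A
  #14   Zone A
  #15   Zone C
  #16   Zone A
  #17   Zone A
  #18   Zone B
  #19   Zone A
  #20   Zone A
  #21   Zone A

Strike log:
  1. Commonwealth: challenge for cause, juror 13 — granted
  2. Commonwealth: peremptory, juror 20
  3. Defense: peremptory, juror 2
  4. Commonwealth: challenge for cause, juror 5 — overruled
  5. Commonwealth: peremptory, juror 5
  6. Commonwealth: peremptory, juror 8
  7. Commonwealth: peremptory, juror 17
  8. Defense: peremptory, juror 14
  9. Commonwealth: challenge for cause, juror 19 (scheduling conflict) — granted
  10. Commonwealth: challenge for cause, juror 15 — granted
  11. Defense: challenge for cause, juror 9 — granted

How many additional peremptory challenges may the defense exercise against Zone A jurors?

1

Defense peremptories so far: #2, #14 — 2 of 4 used, 2 left overall.
Against Zone A: #14 — 1 used; per-zone cap 2 leaves 1.
Binding limit: min(2, 1) = 1.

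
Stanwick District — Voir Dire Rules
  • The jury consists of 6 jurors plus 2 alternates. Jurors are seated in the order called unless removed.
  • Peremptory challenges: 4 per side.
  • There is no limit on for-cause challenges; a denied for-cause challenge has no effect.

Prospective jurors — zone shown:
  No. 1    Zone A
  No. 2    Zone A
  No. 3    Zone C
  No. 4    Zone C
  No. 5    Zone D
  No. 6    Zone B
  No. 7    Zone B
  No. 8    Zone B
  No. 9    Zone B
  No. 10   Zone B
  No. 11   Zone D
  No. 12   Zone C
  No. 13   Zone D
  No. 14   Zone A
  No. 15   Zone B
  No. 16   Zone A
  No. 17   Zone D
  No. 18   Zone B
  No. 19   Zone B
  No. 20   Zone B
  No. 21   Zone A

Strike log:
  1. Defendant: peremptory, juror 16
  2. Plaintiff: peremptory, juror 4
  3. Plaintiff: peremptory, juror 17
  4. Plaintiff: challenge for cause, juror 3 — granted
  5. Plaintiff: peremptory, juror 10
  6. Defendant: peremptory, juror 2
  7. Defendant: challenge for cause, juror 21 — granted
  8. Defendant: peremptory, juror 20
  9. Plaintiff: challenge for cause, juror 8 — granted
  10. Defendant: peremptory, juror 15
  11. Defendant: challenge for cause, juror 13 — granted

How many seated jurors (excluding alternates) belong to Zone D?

Removed: #2, #3, #4, #8, #10, #13, #15, #16, #17, #20, #21.
Seated jurors 1–6: #1, #5, #6, #7, #9, #11 (alternates #12, #14 not counted).
Of those, in Zone D: #5, #11 → 2.

2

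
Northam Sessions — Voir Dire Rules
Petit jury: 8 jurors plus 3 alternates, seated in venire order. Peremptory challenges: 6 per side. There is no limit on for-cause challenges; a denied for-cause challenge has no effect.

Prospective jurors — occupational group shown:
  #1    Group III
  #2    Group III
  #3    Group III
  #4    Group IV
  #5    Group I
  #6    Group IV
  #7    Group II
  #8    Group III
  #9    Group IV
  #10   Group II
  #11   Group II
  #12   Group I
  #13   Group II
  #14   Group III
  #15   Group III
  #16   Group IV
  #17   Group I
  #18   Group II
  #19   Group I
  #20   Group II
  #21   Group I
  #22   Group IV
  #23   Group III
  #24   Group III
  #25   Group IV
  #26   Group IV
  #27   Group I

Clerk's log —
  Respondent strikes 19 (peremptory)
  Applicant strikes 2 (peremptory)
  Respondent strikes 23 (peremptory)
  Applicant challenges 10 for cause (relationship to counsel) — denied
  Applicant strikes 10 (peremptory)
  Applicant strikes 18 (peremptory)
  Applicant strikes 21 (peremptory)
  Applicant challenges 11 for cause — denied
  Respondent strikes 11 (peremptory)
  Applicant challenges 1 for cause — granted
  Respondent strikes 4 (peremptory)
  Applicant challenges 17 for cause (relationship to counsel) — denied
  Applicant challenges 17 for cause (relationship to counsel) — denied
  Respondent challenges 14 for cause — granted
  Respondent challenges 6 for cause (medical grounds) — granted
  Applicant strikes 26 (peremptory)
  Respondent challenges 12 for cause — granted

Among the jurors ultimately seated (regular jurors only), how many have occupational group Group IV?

Removed: #1, #2, #4, #6, #10, #11, #12, #14, #18, #19, #21, #23, #26.
Seated jurors 1–8: #3, #5, #7, #8, #9, #13, #15, #16 (alternates #17, #20, #22 not counted).
Of those, in Group IV: #9, #16 → 2.

2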